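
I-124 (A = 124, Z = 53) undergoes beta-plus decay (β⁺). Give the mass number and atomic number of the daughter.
Daughter: A = 124, Z = 52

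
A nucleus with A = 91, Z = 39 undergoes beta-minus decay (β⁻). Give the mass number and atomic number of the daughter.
Daughter: A = 91, Z = 40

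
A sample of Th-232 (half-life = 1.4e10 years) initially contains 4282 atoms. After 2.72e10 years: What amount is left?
N = N₀(1/2)^(t/t½) = 1114 atoms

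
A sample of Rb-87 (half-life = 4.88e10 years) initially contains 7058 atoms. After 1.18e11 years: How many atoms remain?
N = N₀(1/2)^(t/t½) = 1321 atoms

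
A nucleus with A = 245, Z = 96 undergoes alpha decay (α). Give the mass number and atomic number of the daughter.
Daughter: A = 241, Z = 94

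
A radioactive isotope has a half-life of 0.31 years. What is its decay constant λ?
λ = ln(2)/t½ = 2.236 year⁻¹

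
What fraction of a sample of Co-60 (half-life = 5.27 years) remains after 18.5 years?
N/N₀ = (1/2)^(t/t½) = 0.08775 = 8.78%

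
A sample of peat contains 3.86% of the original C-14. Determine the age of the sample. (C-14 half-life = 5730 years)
Age = t½ × log₂(1/ratio) = 26900 years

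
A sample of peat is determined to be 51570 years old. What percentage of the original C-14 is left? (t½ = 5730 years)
N/N₀ = (1/2)^(t/t½) = 0.001953 = 0.195%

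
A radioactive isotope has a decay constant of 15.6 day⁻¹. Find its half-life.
t½ = ln(2)/λ = 0.04443 days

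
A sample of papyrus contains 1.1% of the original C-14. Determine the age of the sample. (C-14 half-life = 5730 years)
Age = t½ × log₂(1/ratio) = 37280 years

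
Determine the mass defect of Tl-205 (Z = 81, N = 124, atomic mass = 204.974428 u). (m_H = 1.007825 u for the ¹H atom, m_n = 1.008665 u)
Δm = Z·m_H + N·m_n − M = 1.734 u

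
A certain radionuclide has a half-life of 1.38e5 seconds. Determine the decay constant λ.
λ = ln(2)/t½ = 5.023e-6 second⁻¹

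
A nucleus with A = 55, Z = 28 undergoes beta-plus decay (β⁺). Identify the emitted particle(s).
β⁺: positron (e⁺) + neutrino (νₑ)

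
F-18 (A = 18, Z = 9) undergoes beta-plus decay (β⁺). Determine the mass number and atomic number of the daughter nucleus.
Daughter: A = 18, Z = 8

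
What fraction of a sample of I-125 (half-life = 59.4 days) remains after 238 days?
N/N₀ = (1/2)^(t/t½) = 0.06221 = 6.22%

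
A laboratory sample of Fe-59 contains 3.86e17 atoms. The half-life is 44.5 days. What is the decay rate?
A = λN = 6.012e15 decays/day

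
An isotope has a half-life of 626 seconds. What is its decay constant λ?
λ = ln(2)/t½ = 0.001107 second⁻¹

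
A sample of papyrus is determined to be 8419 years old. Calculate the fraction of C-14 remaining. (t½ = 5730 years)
N/N₀ = (1/2)^(t/t½) = 0.3612 = 36.1%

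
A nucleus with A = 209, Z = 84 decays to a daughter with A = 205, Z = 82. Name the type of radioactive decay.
ΔA = -4, ΔZ = -2 ⇒ alpha decay (α)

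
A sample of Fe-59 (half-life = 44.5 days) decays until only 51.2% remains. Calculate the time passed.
t = t½ × log₂(N₀/N) = 42.98 days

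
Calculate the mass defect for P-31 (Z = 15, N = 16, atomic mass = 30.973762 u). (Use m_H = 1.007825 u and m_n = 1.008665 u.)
Δm = Z·m_H + N·m_n − M = 0.2823 u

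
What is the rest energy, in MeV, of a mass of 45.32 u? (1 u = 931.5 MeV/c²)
E = mc² = 42220 MeV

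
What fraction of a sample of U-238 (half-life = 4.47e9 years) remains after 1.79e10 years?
N/N₀ = (1/2)^(t/t½) = 0.06231 = 6.23%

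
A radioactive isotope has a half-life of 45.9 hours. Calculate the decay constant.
λ = ln(2)/t½ = 0.0151 hour⁻¹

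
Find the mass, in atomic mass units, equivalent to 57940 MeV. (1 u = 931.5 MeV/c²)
m = E/c² = 62.2 u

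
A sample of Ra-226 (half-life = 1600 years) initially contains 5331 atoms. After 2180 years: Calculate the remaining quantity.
N = N₀(1/2)^(t/t½) = 2073 atoms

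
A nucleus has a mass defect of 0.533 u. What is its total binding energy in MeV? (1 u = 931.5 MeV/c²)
B.E. = Δm × 931.5 = 496.5 MeV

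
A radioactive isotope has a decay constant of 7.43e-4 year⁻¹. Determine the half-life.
t½ = ln(2)/λ = 932.9 years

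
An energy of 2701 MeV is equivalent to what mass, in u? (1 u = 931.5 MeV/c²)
m = E/c² = 2.9 u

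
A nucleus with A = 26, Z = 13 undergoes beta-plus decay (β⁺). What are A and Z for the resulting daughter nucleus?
Daughter: A = 26, Z = 12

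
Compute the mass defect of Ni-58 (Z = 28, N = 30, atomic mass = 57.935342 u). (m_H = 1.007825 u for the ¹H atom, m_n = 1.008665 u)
Δm = Z·m_H + N·m_n − M = 0.5437 u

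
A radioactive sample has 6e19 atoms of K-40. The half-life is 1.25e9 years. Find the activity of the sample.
A = λN = 3.327e10 decays/year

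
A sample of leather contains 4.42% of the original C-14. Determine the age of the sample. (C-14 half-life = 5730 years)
Age = t½ × log₂(1/ratio) = 25780 years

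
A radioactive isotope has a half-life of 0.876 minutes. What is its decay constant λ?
λ = ln(2)/t½ = 0.7913 minute⁻¹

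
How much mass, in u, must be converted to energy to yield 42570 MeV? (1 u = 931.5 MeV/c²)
m = E/c² = 45.7 u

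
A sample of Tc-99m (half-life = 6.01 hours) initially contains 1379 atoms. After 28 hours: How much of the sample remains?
N = N₀(1/2)^(t/t½) = 54.59 atoms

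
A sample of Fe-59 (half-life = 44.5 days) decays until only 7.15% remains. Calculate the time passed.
t = t½ × log₂(N₀/N) = 169.4 days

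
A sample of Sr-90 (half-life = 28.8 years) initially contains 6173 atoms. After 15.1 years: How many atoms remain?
N = N₀(1/2)^(t/t½) = 4292 atoms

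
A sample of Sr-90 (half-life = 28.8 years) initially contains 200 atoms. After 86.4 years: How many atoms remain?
N = N₀(1/2)^(t/t½) = 25 atoms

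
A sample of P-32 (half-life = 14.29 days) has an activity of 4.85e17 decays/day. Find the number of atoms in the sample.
N = A/λ = 9.999e18 atoms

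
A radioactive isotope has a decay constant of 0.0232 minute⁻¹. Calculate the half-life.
t½ = ln(2)/λ = 29.88 minutes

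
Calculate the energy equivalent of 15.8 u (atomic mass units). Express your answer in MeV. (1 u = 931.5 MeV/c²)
E = mc² = 14720 MeV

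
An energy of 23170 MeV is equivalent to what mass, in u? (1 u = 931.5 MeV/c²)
m = E/c² = 24.87 u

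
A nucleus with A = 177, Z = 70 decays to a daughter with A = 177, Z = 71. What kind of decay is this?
ΔA = 0, ΔZ = +1 ⇒ beta-minus decay (β⁻)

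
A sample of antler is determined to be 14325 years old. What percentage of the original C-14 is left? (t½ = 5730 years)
N/N₀ = (1/2)^(t/t½) = 0.1768 = 17.7%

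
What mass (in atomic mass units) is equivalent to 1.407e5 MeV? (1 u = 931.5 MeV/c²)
m = E/c² = 151 u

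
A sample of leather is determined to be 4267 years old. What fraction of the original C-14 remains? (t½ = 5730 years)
N/N₀ = (1/2)^(t/t½) = 0.5968 = 59.7%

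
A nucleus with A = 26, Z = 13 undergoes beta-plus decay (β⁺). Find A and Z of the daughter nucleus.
Daughter: A = 26, Z = 12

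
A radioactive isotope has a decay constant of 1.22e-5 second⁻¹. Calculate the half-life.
t½ = ln(2)/λ = 56820 seconds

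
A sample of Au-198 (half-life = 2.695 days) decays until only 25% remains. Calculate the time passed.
t = t½ × log₂(N₀/N) = 5.39 days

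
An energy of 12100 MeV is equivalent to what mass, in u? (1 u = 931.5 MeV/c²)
m = E/c² = 12.99 u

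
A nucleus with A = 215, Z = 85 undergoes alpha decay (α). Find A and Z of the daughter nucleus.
Daughter: A = 211, Z = 83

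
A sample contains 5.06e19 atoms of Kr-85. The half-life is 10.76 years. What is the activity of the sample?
A = λN = 3.26e18 decays/year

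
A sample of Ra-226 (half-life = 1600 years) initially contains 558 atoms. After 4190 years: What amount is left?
N = N₀(1/2)^(t/t½) = 90.85 atoms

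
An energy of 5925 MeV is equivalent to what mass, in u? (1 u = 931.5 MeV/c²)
m = E/c² = 6.361 u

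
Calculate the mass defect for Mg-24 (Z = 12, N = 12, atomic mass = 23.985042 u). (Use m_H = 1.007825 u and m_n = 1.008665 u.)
Δm = Z·m_H + N·m_n − M = 0.2128 u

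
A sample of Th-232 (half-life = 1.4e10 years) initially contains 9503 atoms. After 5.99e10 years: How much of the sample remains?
N = N₀(1/2)^(t/t½) = 489.6 atoms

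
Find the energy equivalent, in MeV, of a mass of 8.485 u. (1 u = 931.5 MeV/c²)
E = mc² = 7904 MeV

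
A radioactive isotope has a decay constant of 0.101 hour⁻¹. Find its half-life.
t½ = ln(2)/λ = 6.863 hours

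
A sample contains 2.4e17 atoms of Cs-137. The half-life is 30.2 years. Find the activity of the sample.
A = λN = 5.508e15 decays/year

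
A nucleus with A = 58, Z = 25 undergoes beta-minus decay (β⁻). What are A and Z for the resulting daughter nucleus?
Daughter: A = 58, Z = 26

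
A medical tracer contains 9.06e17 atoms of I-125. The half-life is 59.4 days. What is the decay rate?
A = λN = 1.057e16 decays/day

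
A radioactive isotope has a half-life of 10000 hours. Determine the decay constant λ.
λ = ln(2)/t½ = 6.931e-5 hour⁻¹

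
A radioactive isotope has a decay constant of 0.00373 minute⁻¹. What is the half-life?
t½ = ln(2)/λ = 185.8 minutes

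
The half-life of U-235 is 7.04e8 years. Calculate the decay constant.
λ = ln(2)/t½ = 9.846e-10 year⁻¹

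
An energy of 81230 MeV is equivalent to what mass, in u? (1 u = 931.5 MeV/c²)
m = E/c² = 87.2 u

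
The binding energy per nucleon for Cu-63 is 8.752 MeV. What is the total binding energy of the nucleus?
B.E. = 8.752 × 63 = 551.4 MeV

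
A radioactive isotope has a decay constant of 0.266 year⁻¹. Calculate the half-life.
t½ = ln(2)/λ = 2.606 years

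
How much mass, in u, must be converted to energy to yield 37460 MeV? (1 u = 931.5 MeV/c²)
m = E/c² = 40.21 u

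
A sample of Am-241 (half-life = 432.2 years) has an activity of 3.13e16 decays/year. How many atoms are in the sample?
N = A/λ = 1.952e19 atoms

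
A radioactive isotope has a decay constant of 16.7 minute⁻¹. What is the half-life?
t½ = ln(2)/λ = 0.04151 minutes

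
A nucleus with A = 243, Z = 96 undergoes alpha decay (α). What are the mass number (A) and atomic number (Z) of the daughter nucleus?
Daughter: A = 239, Z = 94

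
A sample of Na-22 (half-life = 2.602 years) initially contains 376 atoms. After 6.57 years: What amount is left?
N = N₀(1/2)^(t/t½) = 65.33 atoms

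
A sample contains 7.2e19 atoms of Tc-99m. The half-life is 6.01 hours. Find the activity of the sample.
A = λN = 8.304e18 decays/hour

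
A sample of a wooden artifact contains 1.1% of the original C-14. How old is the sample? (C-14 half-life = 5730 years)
Age = t½ × log₂(1/ratio) = 37280 years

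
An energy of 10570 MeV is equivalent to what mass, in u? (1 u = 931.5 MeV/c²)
m = E/c² = 11.35 u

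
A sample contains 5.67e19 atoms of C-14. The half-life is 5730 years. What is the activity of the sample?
A = λN = 6.859e15 decays/year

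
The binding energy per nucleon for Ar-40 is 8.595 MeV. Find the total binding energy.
B.E. = 8.595 × 40 = 343.8 MeV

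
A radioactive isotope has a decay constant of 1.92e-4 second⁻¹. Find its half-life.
t½ = ln(2)/λ = 3610 seconds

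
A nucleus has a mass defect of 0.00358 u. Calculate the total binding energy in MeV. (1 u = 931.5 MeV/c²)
B.E. = Δm × 931.5 = 3.335 MeV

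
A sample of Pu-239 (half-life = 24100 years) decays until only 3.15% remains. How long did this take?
t = t½ × log₂(N₀/N) = 1.202e5 years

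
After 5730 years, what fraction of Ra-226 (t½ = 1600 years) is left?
N/N₀ = (1/2)^(t/t½) = 0.08355 = 8.35%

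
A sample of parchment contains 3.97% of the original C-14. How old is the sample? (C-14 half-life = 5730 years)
Age = t½ × log₂(1/ratio) = 26670 years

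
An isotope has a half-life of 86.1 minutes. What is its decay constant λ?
λ = ln(2)/t½ = 0.00805 minute⁻¹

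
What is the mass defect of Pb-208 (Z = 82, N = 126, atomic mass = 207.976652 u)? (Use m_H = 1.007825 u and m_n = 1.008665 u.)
Δm = Z·m_H + N·m_n − M = 1.757 u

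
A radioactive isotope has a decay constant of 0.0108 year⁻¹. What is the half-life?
t½ = ln(2)/λ = 64.18 years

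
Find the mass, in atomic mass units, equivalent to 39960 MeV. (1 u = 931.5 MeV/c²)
m = E/c² = 42.9 u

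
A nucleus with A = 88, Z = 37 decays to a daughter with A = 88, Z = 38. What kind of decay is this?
ΔA = 0, ΔZ = +1 ⇒ beta-minus decay (β⁻)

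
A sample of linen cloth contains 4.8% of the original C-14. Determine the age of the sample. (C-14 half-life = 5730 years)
Age = t½ × log₂(1/ratio) = 25100 years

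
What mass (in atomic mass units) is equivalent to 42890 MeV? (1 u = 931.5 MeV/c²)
m = E/c² = 46.04 u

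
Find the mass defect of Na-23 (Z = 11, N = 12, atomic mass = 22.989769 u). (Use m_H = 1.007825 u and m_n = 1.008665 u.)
Δm = Z·m_H + N·m_n − M = 0.2003 u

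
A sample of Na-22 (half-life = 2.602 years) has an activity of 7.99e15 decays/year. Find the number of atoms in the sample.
N = A/λ = 2.999e16 atoms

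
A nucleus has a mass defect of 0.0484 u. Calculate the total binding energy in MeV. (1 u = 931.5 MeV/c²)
B.E. = Δm × 931.5 = 45.08 MeV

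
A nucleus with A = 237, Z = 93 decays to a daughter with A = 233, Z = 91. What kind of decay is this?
ΔA = -4, ΔZ = -2 ⇒ alpha decay (α)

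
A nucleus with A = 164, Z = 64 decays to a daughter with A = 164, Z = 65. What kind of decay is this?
ΔA = 0, ΔZ = +1 ⇒ beta-minus decay (β⁻)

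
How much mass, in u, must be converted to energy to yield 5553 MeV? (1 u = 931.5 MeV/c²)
m = E/c² = 5.961 u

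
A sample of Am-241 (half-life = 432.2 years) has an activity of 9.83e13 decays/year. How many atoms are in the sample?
N = A/λ = 6.129e16 atoms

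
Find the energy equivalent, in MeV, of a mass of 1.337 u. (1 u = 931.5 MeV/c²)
E = mc² = 1245 MeV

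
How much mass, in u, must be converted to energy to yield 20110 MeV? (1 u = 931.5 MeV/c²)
m = E/c² = 21.59 u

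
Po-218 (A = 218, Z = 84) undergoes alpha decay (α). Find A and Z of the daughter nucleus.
Daughter: A = 214, Z = 82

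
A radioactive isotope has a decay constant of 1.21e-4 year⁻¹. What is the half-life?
t½ = ln(2)/λ = 5728 years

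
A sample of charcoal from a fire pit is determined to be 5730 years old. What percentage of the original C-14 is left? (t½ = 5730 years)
N/N₀ = (1/2)^(t/t½) = 0.5 = 50%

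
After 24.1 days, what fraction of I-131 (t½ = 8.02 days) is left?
N/N₀ = (1/2)^(t/t½) = 0.1246 = 12.5%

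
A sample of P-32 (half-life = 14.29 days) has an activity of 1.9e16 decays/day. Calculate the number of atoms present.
N = A/λ = 3.917e17 atoms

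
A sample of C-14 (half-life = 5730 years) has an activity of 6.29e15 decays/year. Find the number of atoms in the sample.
N = A/λ = 5.2e19 atoms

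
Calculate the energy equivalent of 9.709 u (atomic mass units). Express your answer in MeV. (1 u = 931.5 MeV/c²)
E = mc² = 9044 MeV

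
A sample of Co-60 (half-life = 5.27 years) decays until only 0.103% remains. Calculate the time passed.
t = t½ × log₂(N₀/N) = 52.29 years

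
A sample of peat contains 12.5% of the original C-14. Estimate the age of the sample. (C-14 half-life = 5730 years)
Age = t½ × log₂(1/ratio) = 17190 years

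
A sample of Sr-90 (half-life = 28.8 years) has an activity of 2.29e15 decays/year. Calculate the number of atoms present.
N = A/λ = 9.515e16 atoms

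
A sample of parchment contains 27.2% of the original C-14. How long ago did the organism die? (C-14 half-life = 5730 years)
Age = t½ × log₂(1/ratio) = 10760 years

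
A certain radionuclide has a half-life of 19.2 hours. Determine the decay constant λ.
λ = ln(2)/t½ = 0.0361 hour⁻¹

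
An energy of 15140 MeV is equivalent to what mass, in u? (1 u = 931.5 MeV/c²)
m = E/c² = 16.25 u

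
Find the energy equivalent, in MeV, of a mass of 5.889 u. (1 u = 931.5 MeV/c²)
E = mc² = 5486 MeV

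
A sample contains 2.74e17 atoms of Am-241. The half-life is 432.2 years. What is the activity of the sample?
A = λN = 4.394e14 decays/year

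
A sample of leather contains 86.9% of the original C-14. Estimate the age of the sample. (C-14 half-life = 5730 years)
Age = t½ × log₂(1/ratio) = 1161 years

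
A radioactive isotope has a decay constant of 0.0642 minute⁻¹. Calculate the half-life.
t½ = ln(2)/λ = 10.8 minutes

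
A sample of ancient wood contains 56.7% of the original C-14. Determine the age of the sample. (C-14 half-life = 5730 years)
Age = t½ × log₂(1/ratio) = 4690 years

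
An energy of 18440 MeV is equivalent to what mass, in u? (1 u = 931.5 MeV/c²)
m = E/c² = 19.8 u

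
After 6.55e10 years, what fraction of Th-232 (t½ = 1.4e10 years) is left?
N/N₀ = (1/2)^(t/t½) = 0.03905 = 3.9%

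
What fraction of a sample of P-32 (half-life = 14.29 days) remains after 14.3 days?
N/N₀ = (1/2)^(t/t½) = 0.4998 = 50%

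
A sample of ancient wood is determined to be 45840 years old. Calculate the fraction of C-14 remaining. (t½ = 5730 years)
N/N₀ = (1/2)^(t/t½) = 0.003906 = 0.391%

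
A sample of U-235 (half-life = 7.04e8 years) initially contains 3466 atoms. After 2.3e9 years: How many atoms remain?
N = N₀(1/2)^(t/t½) = 360 atoms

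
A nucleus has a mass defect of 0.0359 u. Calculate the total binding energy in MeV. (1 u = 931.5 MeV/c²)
B.E. = Δm × 931.5 = 33.44 MeV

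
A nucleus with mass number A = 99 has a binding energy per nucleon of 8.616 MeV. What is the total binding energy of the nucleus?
B.E. = 8.616 × 99 = 853 MeV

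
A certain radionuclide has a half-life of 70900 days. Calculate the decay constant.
λ = ln(2)/t½ = 9.776e-6 day⁻¹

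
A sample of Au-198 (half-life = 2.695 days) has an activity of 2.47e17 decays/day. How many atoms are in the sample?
N = A/λ = 9.604e17 atoms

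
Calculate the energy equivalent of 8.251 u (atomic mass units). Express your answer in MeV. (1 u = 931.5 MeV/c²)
E = mc² = 7686 MeV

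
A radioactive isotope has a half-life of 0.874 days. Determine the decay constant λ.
λ = ln(2)/t½ = 0.7931 day⁻¹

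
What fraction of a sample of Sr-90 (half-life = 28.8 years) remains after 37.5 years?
N/N₀ = (1/2)^(t/t½) = 0.4055 = 40.6%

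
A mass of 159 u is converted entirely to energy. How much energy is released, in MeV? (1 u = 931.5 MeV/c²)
E = mc² = 1.481e5 MeV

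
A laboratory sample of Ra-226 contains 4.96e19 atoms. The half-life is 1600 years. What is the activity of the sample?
A = λN = 2.149e16 decays/year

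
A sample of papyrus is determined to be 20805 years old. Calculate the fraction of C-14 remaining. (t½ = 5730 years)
N/N₀ = (1/2)^(t/t½) = 0.08072 = 8.07%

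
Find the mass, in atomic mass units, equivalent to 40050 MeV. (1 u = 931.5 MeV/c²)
m = E/c² = 43 u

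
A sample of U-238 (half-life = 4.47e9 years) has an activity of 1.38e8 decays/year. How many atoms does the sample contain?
N = A/λ = 8.899e17 atoms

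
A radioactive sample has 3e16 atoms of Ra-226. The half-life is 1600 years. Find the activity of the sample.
A = λN = 1.3e13 decays/year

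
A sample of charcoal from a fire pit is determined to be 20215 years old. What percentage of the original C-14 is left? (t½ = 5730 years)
N/N₀ = (1/2)^(t/t½) = 0.08669 = 8.67%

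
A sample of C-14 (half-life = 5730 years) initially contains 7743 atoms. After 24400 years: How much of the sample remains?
N = N₀(1/2)^(t/t½) = 404.6 atoms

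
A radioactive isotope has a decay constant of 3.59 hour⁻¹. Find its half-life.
t½ = ln(2)/λ = 0.1931 hours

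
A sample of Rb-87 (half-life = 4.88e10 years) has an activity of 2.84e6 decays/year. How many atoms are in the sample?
N = A/λ = 1.999e17 atoms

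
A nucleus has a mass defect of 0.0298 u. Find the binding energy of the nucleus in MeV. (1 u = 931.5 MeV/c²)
B.E. = Δm × 931.5 = 27.76 MeV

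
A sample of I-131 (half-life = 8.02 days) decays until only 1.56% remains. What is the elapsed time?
t = t½ × log₂(N₀/N) = 48.14 days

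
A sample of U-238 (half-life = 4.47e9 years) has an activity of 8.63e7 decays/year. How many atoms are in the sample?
N = A/λ = 5.565e17 atoms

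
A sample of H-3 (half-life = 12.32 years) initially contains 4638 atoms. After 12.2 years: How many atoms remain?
N = N₀(1/2)^(t/t½) = 2335 atoms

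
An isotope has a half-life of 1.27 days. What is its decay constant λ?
λ = ln(2)/t½ = 0.5458 day⁻¹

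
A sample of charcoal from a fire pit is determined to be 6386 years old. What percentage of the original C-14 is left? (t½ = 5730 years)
N/N₀ = (1/2)^(t/t½) = 0.4619 = 46.2%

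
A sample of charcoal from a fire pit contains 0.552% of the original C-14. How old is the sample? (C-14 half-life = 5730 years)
Age = t½ × log₂(1/ratio) = 42980 years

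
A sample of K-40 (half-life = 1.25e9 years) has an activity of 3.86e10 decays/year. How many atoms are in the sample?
N = A/λ = 6.961e19 atoms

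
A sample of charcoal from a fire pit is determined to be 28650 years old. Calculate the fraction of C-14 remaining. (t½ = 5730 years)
N/N₀ = (1/2)^(t/t½) = 0.03125 = 3.12%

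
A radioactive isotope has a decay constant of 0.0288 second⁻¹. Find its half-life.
t½ = ln(2)/λ = 24.07 seconds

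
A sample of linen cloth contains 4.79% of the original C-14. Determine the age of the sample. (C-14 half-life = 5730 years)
Age = t½ × log₂(1/ratio) = 25120 years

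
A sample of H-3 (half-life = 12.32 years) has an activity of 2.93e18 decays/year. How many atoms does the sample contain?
N = A/λ = 5.208e19 atoms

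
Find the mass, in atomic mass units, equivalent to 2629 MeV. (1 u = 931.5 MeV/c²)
m = E/c² = 2.822 u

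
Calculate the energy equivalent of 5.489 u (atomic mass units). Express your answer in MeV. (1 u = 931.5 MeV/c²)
E = mc² = 5113 MeV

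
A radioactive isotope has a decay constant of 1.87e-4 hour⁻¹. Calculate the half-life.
t½ = ln(2)/λ = 3707 hours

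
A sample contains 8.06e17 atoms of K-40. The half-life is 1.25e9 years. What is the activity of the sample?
A = λN = 4.469e8 decays/year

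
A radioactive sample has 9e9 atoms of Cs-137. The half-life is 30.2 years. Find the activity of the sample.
A = λN = 2.066e8 decays/year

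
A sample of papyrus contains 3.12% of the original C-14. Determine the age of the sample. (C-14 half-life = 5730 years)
Age = t½ × log₂(1/ratio) = 28660 years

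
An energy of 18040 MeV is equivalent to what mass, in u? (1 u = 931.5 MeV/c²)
m = E/c² = 19.37 u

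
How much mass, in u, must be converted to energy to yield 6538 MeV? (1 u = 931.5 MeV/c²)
m = E/c² = 7.019 u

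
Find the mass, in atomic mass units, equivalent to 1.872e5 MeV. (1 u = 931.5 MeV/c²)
m = E/c² = 201 u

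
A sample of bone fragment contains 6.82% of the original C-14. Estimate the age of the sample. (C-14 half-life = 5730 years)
Age = t½ × log₂(1/ratio) = 22200 years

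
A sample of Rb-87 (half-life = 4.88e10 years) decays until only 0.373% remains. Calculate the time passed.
t = t½ × log₂(N₀/N) = 3.937e11 years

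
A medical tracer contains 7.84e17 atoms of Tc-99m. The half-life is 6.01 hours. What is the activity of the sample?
A = λN = 9.042e16 decays/hour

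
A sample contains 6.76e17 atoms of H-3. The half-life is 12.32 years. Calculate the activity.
A = λN = 3.803e16 decays/year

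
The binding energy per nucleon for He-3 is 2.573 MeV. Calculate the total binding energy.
B.E. = 2.573 × 3 = 7.719 MeV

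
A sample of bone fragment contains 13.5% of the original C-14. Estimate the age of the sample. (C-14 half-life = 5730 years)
Age = t½ × log₂(1/ratio) = 16550 years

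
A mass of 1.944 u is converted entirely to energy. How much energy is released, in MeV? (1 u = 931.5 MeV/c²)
E = mc² = 1811 MeV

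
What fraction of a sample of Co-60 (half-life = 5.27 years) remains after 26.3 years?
N/N₀ = (1/2)^(t/t½) = 0.03146 = 3.15%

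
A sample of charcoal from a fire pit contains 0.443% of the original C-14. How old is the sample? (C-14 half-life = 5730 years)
Age = t½ × log₂(1/ratio) = 44800 years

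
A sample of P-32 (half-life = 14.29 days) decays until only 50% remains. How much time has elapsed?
t = t½ × log₂(N₀/N) = 14.29 days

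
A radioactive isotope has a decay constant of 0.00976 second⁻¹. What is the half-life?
t½ = ln(2)/λ = 71.02 seconds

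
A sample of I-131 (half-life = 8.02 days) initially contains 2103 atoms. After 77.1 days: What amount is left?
N = N₀(1/2)^(t/t½) = 2.685 atoms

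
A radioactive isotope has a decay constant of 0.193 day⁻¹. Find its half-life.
t½ = ln(2)/λ = 3.591 days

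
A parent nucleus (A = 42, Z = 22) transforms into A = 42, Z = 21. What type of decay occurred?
ΔA = 0, ΔZ = -1 ⇒ beta-plus decay (β⁺) or electron capture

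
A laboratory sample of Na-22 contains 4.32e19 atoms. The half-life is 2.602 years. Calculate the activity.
A = λN = 1.151e19 decays/year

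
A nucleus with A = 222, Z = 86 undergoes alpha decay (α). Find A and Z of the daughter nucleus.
Daughter: A = 218, Z = 84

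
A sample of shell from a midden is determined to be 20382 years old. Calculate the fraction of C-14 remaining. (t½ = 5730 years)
N/N₀ = (1/2)^(t/t½) = 0.08496 = 8.5%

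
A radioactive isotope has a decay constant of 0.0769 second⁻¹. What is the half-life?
t½ = ln(2)/λ = 9.014 seconds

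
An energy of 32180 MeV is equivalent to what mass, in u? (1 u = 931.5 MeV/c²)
m = E/c² = 34.55 u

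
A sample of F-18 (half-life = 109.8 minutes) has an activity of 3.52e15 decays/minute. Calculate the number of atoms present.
N = A/λ = 5.576e17 atoms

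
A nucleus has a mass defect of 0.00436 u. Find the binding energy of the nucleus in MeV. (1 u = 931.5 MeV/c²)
B.E. = Δm × 931.5 = 4.061 MeV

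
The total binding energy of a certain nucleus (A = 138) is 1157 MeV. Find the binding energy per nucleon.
B.E./A = 1157/138 = 8.384 MeV/nucleon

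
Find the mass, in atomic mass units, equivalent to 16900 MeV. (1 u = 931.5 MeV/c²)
m = E/c² = 18.14 u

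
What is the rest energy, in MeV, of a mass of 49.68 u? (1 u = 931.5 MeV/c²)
E = mc² = 46280 MeV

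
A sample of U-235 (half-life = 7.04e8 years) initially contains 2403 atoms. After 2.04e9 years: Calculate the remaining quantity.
N = N₀(1/2)^(t/t½) = 322.4 atoms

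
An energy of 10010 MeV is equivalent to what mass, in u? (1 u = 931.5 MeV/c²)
m = E/c² = 10.75 u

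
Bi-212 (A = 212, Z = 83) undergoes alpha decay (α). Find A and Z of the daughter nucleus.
Daughter: A = 208, Z = 81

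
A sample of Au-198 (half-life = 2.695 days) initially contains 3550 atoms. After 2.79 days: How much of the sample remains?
N = N₀(1/2)^(t/t½) = 1732 atoms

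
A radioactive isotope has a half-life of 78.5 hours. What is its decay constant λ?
λ = ln(2)/t½ = 0.00883 hour⁻¹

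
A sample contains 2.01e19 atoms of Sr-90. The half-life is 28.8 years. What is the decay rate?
A = λN = 4.838e17 decays/year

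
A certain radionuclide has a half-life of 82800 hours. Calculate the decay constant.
λ = ln(2)/t½ = 8.371e-6 hour⁻¹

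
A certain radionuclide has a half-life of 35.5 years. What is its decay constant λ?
λ = ln(2)/t½ = 0.01953 year⁻¹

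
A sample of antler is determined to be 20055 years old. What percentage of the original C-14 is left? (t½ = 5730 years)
N/N₀ = (1/2)^(t/t½) = 0.08839 = 8.84%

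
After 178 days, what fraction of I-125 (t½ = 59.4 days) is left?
N/N₀ = (1/2)^(t/t½) = 0.1253 = 12.5%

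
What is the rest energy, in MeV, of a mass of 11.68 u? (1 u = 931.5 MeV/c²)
E = mc² = 10880 MeV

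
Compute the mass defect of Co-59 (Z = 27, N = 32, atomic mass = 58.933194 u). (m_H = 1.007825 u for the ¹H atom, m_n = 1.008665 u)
Δm = Z·m_H + N·m_n − M = 0.5554 u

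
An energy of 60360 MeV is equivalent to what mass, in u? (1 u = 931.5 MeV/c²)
m = E/c² = 64.8 u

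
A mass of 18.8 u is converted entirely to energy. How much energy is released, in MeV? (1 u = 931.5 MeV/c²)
E = mc² = 17510 MeV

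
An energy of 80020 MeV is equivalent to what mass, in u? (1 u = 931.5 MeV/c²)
m = E/c² = 85.9 u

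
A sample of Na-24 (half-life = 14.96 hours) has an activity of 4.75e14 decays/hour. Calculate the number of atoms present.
N = A/λ = 1.025e16 atoms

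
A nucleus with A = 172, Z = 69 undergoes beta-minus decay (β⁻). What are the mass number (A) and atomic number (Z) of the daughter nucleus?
Daughter: A = 172, Z = 70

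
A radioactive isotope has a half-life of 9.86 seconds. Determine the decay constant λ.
λ = ln(2)/t½ = 0.0703 second⁻¹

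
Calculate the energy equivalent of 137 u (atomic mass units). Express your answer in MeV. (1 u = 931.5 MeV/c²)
E = mc² = 1.276e5 MeV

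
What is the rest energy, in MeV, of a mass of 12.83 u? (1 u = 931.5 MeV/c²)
E = mc² = 11950 MeV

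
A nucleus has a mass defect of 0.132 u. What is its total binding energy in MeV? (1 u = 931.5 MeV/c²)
B.E. = Δm × 931.5 = 123 MeV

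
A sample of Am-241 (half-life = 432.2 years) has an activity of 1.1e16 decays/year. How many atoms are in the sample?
N = A/λ = 6.859e18 atoms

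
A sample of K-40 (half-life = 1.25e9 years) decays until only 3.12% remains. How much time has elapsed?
t = t½ × log₂(N₀/N) = 6.253e9 years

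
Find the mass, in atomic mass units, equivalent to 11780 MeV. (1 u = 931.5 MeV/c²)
m = E/c² = 12.65 u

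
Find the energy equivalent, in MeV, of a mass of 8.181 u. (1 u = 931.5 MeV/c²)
E = mc² = 7621 MeV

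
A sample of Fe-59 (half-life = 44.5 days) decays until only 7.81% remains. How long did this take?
t = t½ × log₂(N₀/N) = 163.7 days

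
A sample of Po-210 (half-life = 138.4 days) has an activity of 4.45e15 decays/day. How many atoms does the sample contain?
N = A/λ = 8.885e17 atoms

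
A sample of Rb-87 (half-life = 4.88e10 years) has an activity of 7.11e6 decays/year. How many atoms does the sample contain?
N = A/λ = 5.006e17 atoms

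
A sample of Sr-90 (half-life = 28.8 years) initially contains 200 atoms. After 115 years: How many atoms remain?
N = N₀(1/2)^(t/t½) = 12.56 atoms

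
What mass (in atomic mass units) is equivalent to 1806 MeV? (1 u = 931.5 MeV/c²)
m = E/c² = 1.939 u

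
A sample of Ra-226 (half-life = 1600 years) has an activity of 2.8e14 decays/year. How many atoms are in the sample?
N = A/λ = 6.463e17 atoms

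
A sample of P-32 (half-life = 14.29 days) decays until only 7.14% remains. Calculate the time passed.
t = t½ × log₂(N₀/N) = 54.42 days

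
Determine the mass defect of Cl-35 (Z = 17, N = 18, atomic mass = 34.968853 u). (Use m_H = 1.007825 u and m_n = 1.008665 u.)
Δm = Z·m_H + N·m_n − M = 0.3201 u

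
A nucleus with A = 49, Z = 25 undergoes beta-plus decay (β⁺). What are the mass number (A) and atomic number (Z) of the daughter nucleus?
Daughter: A = 49, Z = 24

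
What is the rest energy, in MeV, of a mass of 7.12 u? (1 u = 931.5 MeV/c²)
E = mc² = 6632 MeV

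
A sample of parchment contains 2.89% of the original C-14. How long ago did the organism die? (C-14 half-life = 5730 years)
Age = t½ × log₂(1/ratio) = 29300 years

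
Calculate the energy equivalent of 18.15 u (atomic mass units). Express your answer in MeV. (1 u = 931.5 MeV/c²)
E = mc² = 16910 MeV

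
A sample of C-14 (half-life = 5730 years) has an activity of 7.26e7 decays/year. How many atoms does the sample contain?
N = A/λ = 6.002e11 atoms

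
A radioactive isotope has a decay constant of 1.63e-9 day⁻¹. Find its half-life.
t½ = ln(2)/λ = 4.252e8 days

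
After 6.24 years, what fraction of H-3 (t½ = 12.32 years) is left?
N/N₀ = (1/2)^(t/t½) = 0.7039 = 70.4%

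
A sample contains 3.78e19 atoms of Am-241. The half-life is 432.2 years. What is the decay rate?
A = λN = 6.062e16 decays/year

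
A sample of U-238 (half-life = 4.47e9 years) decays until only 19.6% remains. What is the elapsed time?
t = t½ × log₂(N₀/N) = 1.051e10 years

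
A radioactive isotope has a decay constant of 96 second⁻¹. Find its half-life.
t½ = ln(2)/λ = 0.00722 seconds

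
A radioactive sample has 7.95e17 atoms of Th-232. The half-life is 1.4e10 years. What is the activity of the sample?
A = λN = 3.936e7 decays/year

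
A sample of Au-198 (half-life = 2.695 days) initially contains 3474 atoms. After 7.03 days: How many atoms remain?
N = N₀(1/2)^(t/t½) = 569.6 atoms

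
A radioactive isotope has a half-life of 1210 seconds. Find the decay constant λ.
λ = ln(2)/t½ = 5.728e-4 second⁻¹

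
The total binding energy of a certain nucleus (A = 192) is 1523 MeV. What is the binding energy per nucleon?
B.E./A = 1523/192 = 7.932 MeV/nucleon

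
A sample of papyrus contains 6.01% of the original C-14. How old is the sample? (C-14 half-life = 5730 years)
Age = t½ × log₂(1/ratio) = 23240 years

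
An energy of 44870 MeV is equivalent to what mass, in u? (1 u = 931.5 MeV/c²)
m = E/c² = 48.17 u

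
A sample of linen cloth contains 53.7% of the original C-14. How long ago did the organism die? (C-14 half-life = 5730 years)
Age = t½ × log₂(1/ratio) = 5140 years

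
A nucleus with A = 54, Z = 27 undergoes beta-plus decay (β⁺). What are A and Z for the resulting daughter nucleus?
Daughter: A = 54, Z = 26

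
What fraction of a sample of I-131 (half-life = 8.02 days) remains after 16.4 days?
N/N₀ = (1/2)^(t/t½) = 0.2423 = 24.2%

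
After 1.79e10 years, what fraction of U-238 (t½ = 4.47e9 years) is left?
N/N₀ = (1/2)^(t/t½) = 0.06231 = 6.23%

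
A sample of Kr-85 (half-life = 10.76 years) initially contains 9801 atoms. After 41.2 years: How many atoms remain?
N = N₀(1/2)^(t/t½) = 689.6 atoms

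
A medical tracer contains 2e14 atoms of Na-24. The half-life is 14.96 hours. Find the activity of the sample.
A = λN = 9.267e12 decays/hour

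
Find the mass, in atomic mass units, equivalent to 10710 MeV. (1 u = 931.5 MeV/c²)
m = E/c² = 11.5 u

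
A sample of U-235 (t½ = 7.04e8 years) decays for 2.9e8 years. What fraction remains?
N/N₀ = (1/2)^(t/t½) = 0.7516 = 75.2%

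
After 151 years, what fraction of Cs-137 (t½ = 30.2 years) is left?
N/N₀ = (1/2)^(t/t½) = 0.03125 = 3.12%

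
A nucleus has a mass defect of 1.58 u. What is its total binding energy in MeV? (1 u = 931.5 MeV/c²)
B.E. = Δm × 931.5 = 1472 MeV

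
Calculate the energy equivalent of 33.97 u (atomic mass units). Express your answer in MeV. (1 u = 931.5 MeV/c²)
E = mc² = 31640 MeV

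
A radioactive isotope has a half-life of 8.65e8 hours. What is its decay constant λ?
λ = ln(2)/t½ = 8.013e-10 hour⁻¹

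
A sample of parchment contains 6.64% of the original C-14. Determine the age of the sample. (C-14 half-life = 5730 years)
Age = t½ × log₂(1/ratio) = 22420 years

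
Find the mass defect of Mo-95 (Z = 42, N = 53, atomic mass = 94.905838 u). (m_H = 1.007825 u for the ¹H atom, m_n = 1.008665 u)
Δm = Z·m_H + N·m_n − M = 0.8821 u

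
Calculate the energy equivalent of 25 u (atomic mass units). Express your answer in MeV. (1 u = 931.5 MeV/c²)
E = mc² = 23290 MeV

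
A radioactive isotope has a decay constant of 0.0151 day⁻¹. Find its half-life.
t½ = ln(2)/λ = 45.9 days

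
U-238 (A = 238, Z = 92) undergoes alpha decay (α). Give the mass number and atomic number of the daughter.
Daughter: A = 234, Z = 90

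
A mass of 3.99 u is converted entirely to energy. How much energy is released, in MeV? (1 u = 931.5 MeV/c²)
E = mc² = 3717 MeV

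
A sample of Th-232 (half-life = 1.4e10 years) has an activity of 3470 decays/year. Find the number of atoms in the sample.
N = A/λ = 7.009e13 atoms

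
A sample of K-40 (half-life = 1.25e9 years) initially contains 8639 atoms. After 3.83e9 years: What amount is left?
N = N₀(1/2)^(t/t½) = 1033 atoms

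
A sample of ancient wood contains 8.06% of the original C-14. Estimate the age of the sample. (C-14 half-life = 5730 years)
Age = t½ × log₂(1/ratio) = 20820 years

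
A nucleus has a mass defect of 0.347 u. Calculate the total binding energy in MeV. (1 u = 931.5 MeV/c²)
B.E. = Δm × 931.5 = 323.2 MeV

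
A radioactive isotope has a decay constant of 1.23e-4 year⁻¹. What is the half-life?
t½ = ln(2)/λ = 5635 years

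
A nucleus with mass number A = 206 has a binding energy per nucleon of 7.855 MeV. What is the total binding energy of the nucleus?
B.E. = 7.855 × 206 = 1618 MeV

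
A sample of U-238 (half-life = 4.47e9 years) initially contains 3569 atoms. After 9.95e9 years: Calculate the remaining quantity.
N = N₀(1/2)^(t/t½) = 762.9 atoms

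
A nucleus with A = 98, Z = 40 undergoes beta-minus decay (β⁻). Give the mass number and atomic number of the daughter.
Daughter: A = 98, Z = 41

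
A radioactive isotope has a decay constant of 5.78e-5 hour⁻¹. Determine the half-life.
t½ = ln(2)/λ = 11990 hours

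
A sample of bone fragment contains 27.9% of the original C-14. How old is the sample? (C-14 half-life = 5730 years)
Age = t½ × log₂(1/ratio) = 10550 years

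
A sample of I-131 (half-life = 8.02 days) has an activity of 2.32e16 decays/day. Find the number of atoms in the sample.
N = A/λ = 2.684e17 atoms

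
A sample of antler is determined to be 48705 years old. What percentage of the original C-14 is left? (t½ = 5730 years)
N/N₀ = (1/2)^(t/t½) = 0.002762 = 0.276%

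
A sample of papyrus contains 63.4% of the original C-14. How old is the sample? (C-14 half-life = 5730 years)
Age = t½ × log₂(1/ratio) = 3767 years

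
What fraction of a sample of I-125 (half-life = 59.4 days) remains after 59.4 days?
N/N₀ = (1/2)^(t/t½) = 0.5 = 50%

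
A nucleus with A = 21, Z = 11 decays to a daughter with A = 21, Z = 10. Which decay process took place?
ΔA = 0, ΔZ = -1 ⇒ beta-plus decay (β⁺) or electron capture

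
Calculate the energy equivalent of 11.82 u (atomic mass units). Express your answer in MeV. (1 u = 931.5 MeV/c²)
E = mc² = 11010 MeV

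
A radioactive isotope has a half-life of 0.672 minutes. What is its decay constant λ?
λ = ln(2)/t½ = 1.031 minute⁻¹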